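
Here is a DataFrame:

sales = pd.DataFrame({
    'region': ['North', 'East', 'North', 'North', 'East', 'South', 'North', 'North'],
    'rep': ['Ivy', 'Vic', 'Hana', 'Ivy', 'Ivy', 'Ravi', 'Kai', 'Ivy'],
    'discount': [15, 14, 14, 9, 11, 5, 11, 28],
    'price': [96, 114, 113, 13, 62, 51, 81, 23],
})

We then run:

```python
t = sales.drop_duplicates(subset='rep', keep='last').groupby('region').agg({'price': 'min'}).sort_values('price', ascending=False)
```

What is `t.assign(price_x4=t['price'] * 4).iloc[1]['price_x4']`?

drop duplicate rep (keep=last):
  region   rep  discount  price
1   East   Vic        14    114
2  North  Hana        14    113
5  South  Ravi         5     51
6  North   Kai        11     81
7  North   Ivy        28     23
group by region, min of price:
        price
region       
East      114
North      23
South      51
sort by price descending:
        price
region       
East      114
South      51
North      23
add column price_x4 = t['price'] * 4:
        price  price_x4
region                 
East      114       456
South      51       204
North      23        92

204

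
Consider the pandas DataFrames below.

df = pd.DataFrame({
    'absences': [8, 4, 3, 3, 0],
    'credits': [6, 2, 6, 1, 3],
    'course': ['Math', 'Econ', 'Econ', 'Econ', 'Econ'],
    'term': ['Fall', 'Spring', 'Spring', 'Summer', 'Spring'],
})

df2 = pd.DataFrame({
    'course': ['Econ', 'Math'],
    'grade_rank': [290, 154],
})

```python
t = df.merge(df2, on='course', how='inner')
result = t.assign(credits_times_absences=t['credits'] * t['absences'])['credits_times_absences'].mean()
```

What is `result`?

15.4

merge on 'course' (how='inner') → 5 rows:
   absences  credits course    term  grade_rank
0         8        6   Math    Fall         154
1         4        2   Econ  Spring         290
2         3        6   Econ  Spring         290
3         3        1   Econ  Summer         290
4         0        3   Econ  Spring         290
add column credits_times_absences = t['credits'] * t['absences']:
   absences  credits course    term  grade_rank  credits_times_absences
0         8        6   Math    Fall         154                      48
1         4        2   Econ  Spring         290                       8
2         3        6   Econ  Spring         290                      18
3         3        1   Econ  Summer         290                       3
4         0        3   Econ  Spring         290                       0
mean of column 'credits_times_absences' → 15.4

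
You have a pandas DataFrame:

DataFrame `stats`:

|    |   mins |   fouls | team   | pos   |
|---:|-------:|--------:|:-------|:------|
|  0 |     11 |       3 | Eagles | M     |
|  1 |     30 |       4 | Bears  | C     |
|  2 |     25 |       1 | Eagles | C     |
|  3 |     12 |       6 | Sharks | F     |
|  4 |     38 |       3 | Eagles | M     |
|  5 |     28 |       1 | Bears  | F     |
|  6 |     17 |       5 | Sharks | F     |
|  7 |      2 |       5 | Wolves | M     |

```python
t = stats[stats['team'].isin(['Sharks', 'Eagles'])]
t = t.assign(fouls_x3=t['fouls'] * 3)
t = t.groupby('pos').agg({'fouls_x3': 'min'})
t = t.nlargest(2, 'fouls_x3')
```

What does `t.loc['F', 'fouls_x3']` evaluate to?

15

filter rows where team in ['Sharks', 'Eagles']:
   mins  fouls    team pos
0    11      3  Eagles   M
2    25      1  Eagles   C
3    12      6  Sharks   F
4    38      3  Eagles   M
6    17      5  Sharks   F
add column fouls_x3 = t['fouls'] * 3:
   mins  fouls    team pos  fouls_x3
0    11      3  Eagles   M         9
2    25      1  Eagles   C         3
3    12      6  Sharks   F        18
4    38      3  Eagles   M         9
6    17      5  Sharks   F        15
group by pos, min of fouls_x3:
     fouls_x3
pos          
C           3
F          15
M           9
take 2 rows with largest fouls_x3:
     fouls_x3
pos          
F          15
M           9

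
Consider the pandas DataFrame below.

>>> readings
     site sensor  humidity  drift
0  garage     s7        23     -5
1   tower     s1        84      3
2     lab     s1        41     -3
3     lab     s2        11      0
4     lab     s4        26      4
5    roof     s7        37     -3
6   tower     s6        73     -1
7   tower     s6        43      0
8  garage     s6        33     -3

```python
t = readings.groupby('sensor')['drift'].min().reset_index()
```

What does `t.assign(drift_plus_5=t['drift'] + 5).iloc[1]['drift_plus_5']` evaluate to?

group by sensor, min of drift:
sensor
s1   -3
s2    0
s4    4
s6   -3
s7   -5
Name: drift, dtype: int64
reset_index():
  sensor  drift
0     s1     -3
1     s2      0
2     s4      4
3     s6     -3
4     s7     -5
add column drift_plus_5 = t['drift'] + 5:
  sensor  drift  drift_plus_5
0     s1     -3             2
1     s2      0             5
2     s4      4             9
3     s6     -3             2
4     s7     -5             0
Then the value at position 1, column 'drift_plus_5': 5

5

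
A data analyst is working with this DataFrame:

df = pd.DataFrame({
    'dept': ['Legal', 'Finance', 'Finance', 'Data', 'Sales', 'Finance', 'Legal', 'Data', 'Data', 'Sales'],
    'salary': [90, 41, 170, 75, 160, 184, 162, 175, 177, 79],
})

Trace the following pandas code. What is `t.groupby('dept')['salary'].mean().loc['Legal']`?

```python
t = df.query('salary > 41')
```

126.0

filter rows where salary > 41:
      dept  salary
0    Legal      90
2  Finance     170
3     Data      75
4    Sales     160
5  Finance     184
6    Legal     162
7     Data     175
8     Data     177
9    Sales      79
group by dept, mean of salary:
dept
Data       142.333333
Finance    177.000000
Legal      126.000000
Sales      119.500000
Name: salary, dtype: float64
value at index 'Legal' → 126.0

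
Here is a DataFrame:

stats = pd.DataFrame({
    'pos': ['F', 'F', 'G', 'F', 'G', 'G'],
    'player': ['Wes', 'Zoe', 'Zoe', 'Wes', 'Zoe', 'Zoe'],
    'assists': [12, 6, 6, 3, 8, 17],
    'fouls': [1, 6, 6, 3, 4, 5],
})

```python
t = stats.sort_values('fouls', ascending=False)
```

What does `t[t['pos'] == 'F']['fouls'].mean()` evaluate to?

3.33333333333

sort by fouls descending:
  pos player  assists  fouls
1   F    Zoe        6      6
2   G    Zoe        6      6
5   G    Zoe       17      5
4   G    Zoe        8      4
3   F    Wes        3      3
0   F    Wes       12      1
filter rows where pos == 'F':
  pos player  assists  fouls
1   F    Zoe        6      6
3   F    Wes        3      3
0   F    Wes       12      1
mean of column 'fouls' → 3.33333333333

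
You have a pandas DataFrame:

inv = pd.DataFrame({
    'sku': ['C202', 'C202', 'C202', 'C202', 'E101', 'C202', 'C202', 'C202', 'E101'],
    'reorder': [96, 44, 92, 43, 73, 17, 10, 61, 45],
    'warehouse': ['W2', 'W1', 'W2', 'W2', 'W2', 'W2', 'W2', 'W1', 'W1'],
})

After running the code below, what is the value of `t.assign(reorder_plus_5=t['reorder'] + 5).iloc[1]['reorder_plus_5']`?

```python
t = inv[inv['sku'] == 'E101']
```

50

filter rows where sku == 'E101':
    sku  reorder warehouse
4  E101       73        W2
8  E101       45        W1
add column reorder_plus_5 = t['reorder'] + 5:
    sku  reorder warehouse  reorder_plus_5
4  E101       73        W2              78
8  E101       45        W1              50
Finally, value at position 1, column 'reorder_plus_5' = 50.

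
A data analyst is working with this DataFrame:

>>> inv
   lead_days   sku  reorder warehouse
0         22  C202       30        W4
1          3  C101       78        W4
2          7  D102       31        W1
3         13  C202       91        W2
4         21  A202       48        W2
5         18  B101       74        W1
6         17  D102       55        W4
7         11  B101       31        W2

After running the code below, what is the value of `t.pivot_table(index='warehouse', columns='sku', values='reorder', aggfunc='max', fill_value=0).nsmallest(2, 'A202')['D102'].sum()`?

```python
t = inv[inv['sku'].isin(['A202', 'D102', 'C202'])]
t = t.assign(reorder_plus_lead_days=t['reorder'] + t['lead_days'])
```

filter rows where sku in ['A202', 'D102', 'C202']:
   lead_days   sku  reorder warehouse
0         22  C202       30        W4
2          7  D102       31        W1
3         13  C202       91        W2
4         21  A202       48        W2
6         17  D102       55        W4
add column reorder_plus_lead_days = t['reorder'] + t['lead_days']:
   lead_days   sku  reorder warehouse  reorder_plus_lead_days
0         22  C202       30        W4                      52
2          7  D102       31        W1                      38
3         13  C202       91        W2                     104
4         21  A202       48        W2                      69
6         17  D102       55        W4                      72
pivot: rows=warehouse, cols=sku, max(reorder):
sku        A202  C202  D102
warehouse                  
W1            0     0    31
W2           48    91     0
W4            0    30    55
take 2 rows with smallest A202:
sku        A202  C202  D102
warehouse                  
W1            0     0    31
W4            0    30    55
sum of column 'D102' → 86

86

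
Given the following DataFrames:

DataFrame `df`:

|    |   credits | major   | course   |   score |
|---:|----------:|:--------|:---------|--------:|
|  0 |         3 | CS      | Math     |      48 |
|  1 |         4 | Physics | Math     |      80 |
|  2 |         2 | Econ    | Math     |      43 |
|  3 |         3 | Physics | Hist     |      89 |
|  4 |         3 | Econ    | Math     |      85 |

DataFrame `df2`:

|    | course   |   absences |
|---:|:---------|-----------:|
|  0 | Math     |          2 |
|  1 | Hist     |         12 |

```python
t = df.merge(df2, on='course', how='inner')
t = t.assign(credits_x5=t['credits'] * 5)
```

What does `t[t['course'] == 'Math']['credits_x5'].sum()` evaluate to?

60

merge on 'course' (how='inner') → 5 rows:
   credits    major course  score  absences
0        3       CS   Math     48         2
1        4  Physics   Math     80         2
2        2     Econ   Math     43         2
3        3  Physics   Hist     89        12
4        3     Econ   Math     85         2
add column credits_x5 = t['credits'] * 5:
   credits    major course  score  absences  credits_x5
0        3       CS   Math     48         2          15
1        4  Physics   Math     80         2          20
2        2     Econ   Math     43         2          10
3        3  Physics   Hist     89        12          15
4        3     Econ   Math     85         2          15
filter rows where course == 'Math':
   credits    major course  score  absences  credits_x5
0        3       CS   Math     48         2          15
1        4  Physics   Math     80         2          20
2        2     Econ   Math     43         2          10
4        3     Econ   Math     85         2          15
Hence 60.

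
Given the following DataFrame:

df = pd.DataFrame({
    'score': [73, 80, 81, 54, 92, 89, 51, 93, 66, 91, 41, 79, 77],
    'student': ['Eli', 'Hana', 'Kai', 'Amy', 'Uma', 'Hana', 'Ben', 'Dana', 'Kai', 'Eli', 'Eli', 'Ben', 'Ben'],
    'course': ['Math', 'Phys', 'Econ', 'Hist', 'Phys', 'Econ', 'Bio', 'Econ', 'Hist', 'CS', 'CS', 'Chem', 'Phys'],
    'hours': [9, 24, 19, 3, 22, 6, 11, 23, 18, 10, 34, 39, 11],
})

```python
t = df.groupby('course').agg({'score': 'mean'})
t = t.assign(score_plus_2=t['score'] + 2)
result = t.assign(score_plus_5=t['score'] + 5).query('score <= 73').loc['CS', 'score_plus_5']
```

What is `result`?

group by course, mean of score:
            score
course           
Bio     51.000000
CS      66.000000
Chem    79.000000
Econ    87.666667
Hist    60.000000
Math    73.000000
Phys    83.000000
add column score_plus_2 = t['score'] + 2:
            score  score_plus_2
course                         
Bio     51.000000     53.000000
CS      66.000000     68.000000
Chem    79.000000     81.000000
Econ    87.666667     89.666667
Hist    60.000000     62.000000
Math    73.000000     75.000000
Phys    83.000000     85.000000
add column score_plus_5 = t['score'] + 5:
            score  score_plus_2  score_plus_5
course                                       
Bio     51.000000     53.000000     56.000000
CS      66.000000     68.000000     71.000000
Chem    79.000000     81.000000     84.000000
Econ    87.666667     89.666667     92.666667
Hist    60.000000     62.000000     65.000000
Math    73.000000     75.000000     78.000000
Phys    83.000000     85.000000     88.000000
filter rows where score <= 73:
        score  score_plus_2  score_plus_5
course                                   
Bio      51.0          53.0          56.0
CS       66.0          68.0          71.0
Hist     60.0          62.0          65.0
Math     73.0          75.0          78.0
The value at row 'CS', column 'score_plus_5' is 71.0.

71.0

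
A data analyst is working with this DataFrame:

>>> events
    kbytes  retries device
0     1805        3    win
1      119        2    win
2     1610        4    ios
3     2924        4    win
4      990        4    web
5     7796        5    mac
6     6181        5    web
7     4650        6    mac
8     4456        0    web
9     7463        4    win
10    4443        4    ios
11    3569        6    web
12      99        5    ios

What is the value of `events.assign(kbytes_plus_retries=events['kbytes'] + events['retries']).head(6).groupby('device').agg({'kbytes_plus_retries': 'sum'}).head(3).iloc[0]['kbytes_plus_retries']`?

1614

add column kbytes_plus_retries = events['kbytes'] + events['retries']:
    kbytes  retries device  kbytes_plus_retries
0     1805        3    win                 1808
1      119        2    win                  121
2     1610        4    ios                 1614
3     2924        4    win                 2928
4      990        4    web                  994
5     7796        5    mac                 7801
6     6181        5    web                 6186
7     4650        6    mac                 4656
8     4456        0    web                 4456
9     7463        4    win                 7467
10    4443        4    ios                 4447
11    3569        6    web                 3575
12      99        5    ios                  104
take first 6 rows:
   kbytes  retries device  kbytes_plus_retries
0    1805        3    win                 1808
1     119        2    win                  121
2    1610        4    ios                 1614
3    2924        4    win                 2928
4     990        4    web                  994
5    7796        5    mac                 7801
group by device, sum of kbytes_plus_retries:
        kbytes_plus_retries
device                     
ios                    1614
mac                    7801
web                     994
win                    4857
take first 3 rows:
        kbytes_plus_retries
device                     
ios                    1614
mac                    7801
web                     994
Reading off the value at position 0, column 'kbytes_plus_retries', we get 1614.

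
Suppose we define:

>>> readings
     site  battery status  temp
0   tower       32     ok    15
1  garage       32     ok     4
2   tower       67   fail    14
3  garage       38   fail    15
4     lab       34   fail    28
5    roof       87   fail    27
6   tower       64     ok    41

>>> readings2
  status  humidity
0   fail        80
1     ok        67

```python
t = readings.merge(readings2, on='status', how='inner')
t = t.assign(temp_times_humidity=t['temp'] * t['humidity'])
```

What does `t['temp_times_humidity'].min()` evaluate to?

268

merge on 'status' (how='inner') → 7 rows:
     site  battery status  temp  humidity
0   tower       32     ok    15        67
1  garage       32     ok     4        67
2   tower       67   fail    14        80
3  garage       38   fail    15        80
4     lab       34   fail    28        80
5    roof       87   fail    27        80
6   tower       64     ok    41        67
add column temp_times_humidity = t['temp'] * t['humidity']:
     site  battery status  temp  humidity  temp_times_humidity
0   tower       32     ok    15        67                 1005
1  garage       32     ok     4        67                  268
2   tower       67   fail    14        80                 1120
3  garage       38   fail    15        80                 1200
4     lab       34   fail    28        80                 2240
5    roof       87   fail    27        80                 2160
6   tower       64     ok    41        67                 2747
The min of column 'temp_times_humidity' is 268.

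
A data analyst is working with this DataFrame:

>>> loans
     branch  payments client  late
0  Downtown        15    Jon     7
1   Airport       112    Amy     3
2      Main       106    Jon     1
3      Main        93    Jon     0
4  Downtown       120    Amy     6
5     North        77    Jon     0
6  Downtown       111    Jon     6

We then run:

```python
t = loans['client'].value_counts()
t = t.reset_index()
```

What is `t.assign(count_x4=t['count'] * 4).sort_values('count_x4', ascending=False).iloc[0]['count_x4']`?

value_counts of client:
client
Jon    5
Amy    2
Name: count, dtype: int64
reset_index():
  client  count
0    Jon      5
1    Amy      2
add column count_x4 = t['count'] * 4:
  client  count  count_x4
0    Jon      5        20
1    Amy      2         8
sort by count_x4 descending:
  client  count  count_x4
0    Jon      5        20
1    Amy      2         8

20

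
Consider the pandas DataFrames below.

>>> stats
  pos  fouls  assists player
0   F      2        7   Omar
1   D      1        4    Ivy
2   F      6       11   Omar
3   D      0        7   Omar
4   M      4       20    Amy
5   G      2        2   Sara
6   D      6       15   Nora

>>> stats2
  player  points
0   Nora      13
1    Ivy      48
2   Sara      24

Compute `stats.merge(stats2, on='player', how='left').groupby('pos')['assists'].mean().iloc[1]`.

9.0

merge on 'player' (how='left') → 7 rows:
  pos  fouls  assists player  points
0   F      2        7   Omar     NaN
1   D      1        4    Ivy    48.0
2   F      6       11   Omar     NaN
3   D      0        7   Omar     NaN
4   M      4       20    Amy     NaN
5   G      2        2   Sara    24.0
6   D      6       15   Nora    13.0
group by pos, mean of assists:
pos
D     8.666667
F     9.000000
G     2.000000
M    20.000000
Name: assists, dtype: float64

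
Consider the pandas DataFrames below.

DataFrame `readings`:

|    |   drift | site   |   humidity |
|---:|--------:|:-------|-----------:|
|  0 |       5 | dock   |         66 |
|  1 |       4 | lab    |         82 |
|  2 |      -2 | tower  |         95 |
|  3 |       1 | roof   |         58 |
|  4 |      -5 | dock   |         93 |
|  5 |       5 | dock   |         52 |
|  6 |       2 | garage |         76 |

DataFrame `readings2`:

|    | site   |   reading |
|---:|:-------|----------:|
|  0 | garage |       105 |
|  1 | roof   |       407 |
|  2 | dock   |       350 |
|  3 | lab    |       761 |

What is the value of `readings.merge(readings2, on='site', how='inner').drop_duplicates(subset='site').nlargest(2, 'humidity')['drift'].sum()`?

6

merge on 'site' (how='inner') → 6 rows:
   drift    site  humidity  reading
0      5    dock        66      350
1      4     lab        82      761
2      1    roof        58      407
3     -5    dock        93      350
4      5    dock        52      350
5      2  garage        76      105
drop duplicate site (keep=first):
   drift    site  humidity  reading
0      5    dock        66      350
1      4     lab        82      761
2      1    roof        58      407
5      2  garage        76      105
take 2 rows with largest humidity:
   drift    site  humidity  reading
1      4     lab        82      761
5      2  garage        76      105
So sum() = 6.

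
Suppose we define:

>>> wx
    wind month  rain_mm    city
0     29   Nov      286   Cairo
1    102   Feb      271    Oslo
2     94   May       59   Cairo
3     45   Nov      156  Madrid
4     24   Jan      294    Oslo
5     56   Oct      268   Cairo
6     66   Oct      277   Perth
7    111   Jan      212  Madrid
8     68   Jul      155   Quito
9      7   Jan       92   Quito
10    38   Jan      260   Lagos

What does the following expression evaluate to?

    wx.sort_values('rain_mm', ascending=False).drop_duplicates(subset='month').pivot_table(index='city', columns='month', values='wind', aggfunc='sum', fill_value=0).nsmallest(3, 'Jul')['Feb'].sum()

sort by rain_mm descending:
    wind month  rain_mm    city
4     24   Jan      294    Oslo
0     29   Nov      286   Cairo
6     66   Oct      277   Perth
1    102   Feb      271    Oslo
5     56   Oct      268   Cairo
10    38   Jan      260   Lagos
7    111   Jan      212  Madrid
3     45   Nov      156  Madrid
8     68   Jul      155   Quito
9      7   Jan       92   Quito
2     94   May       59   Cairo
drop duplicate month (keep=first):
   wind month  rain_mm   city
4    24   Jan      294   Oslo
0    29   Nov      286  Cairo
6    66   Oct      277  Perth
1   102   Feb      271   Oslo
8    68   Jul      155  Quito
2    94   May       59  Cairo
pivot: rows=city, cols=month, sum(wind):
month  Feb  Jan  Jul  May  Nov  Oct
city                               
Cairo    0    0    0   94   29    0
Oslo   102   24    0    0    0    0
Perth    0    0    0    0    0   66
Quito    0    0   68    0    0    0
take 3 rows with smallest Jul:
month  Feb  Jan  Jul  May  Nov  Oct
city                               
Cairo    0    0    0   94   29    0
Oslo   102   24    0    0    0    0
Perth    0    0    0    0    0   66

102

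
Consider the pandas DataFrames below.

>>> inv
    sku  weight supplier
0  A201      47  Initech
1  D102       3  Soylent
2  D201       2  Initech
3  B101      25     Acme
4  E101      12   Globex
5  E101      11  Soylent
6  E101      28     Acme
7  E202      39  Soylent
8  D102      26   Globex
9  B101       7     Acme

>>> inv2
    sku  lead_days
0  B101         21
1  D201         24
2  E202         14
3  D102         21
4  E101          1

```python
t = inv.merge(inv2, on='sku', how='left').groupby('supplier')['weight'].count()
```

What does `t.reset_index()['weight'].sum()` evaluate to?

merge on 'sku' (how='left') → 10 rows:
    sku  weight supplier  lead_days
0  A201      47  Initech        NaN
1  D102       3  Soylent       21.0
2  D201       2  Initech       24.0
3  B101      25     Acme       21.0
4  E101      12   Globex        1.0
5  E101      11  Soylent        1.0
6  E101      28     Acme        1.0
7  E202      39  Soylent       14.0
8  D102      26   Globex       21.0
9  B101       7     Acme       21.0
group by supplier, count of weight:
supplier
Acme       3
Globex     2
Initech    2
Soylent    3
Name: weight, dtype: int64
reset_index():
  supplier  weight
0     Acme       3
1   Globex       2
2  Initech       2
3  Soylent       3

10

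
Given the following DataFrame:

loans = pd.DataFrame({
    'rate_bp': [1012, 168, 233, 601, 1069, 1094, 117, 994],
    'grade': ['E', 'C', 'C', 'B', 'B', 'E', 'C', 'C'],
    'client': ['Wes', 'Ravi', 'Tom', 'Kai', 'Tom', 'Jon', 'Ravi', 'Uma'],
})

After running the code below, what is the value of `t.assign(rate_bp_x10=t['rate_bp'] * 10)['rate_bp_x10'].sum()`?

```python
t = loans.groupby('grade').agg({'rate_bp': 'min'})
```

group by grade, min of rate_bp:
       rate_bp
grade         
B          601
C          117
E         1012
add column rate_bp_x10 = t['rate_bp'] * 10:
       rate_bp  rate_bp_x10
grade                      
B          601         6010
C          117         1170
E         1012        10120
Reading off the sum of column 'rate_bp_x10', we get 17300.

17300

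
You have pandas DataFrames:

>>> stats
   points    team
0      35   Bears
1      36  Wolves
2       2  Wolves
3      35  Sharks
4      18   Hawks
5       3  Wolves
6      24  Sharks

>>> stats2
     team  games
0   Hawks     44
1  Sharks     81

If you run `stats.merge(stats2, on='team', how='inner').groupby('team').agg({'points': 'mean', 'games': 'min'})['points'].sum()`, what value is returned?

merge on 'team' (how='inner') → 3 rows:
   points    team  games
0      35  Sharks     81
1      18   Hawks     44
2      24  Sharks     81
group by team: mean(points), min(games):
        points  games
team                 
Hawks     18.0     44
Sharks    29.5     81
Hence 47.5.

47.5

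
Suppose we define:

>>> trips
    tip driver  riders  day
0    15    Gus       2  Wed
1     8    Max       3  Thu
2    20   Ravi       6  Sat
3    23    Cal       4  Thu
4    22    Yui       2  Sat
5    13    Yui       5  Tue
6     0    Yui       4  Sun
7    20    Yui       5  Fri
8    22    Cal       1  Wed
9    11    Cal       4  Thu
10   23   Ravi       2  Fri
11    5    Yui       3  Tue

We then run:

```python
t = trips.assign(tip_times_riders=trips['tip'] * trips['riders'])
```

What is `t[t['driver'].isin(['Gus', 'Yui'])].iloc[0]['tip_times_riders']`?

30

add column tip_times_riders = trips['tip'] * trips['riders']:
    tip driver  riders  day  tip_times_riders
0    15    Gus       2  Wed                30
1     8    Max       3  Thu                24
2    20   Ravi       6  Sat               120
3    23    Cal       4  Thu                92
4    22    Yui       2  Sat                44
5    13    Yui       5  Tue                65
6     0    Yui       4  Sun                 0
7    20    Yui       5  Fri               100
8    22    Cal       1  Wed                22
9    11    Cal       4  Thu                44
10   23   Ravi       2  Fri                46
11    5    Yui       3  Tue                15
filter rows where driver in ['Gus', 'Yui']:
    tip driver  riders  day  tip_times_riders
0    15    Gus       2  Wed                30
4    22    Yui       2  Sat                44
5    13    Yui       5  Tue                65
6     0    Yui       4  Sun                 0
7    20    Yui       5  Fri               100
11    5    Yui       3  Tue                15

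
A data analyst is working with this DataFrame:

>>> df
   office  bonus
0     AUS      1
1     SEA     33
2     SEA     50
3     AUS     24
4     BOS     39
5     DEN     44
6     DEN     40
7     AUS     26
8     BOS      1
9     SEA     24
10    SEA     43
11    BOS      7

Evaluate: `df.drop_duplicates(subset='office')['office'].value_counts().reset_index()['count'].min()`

drop duplicate office (keep=first):
  office  bonus
0    AUS      1
1    SEA     33
4    BOS     39
5    DEN     44
value_counts of office:
office
AUS    1
SEA    1
BOS    1
DEN    1
Name: count, dtype: int64
reset_index():
  office  count
0    AUS      1
1    SEA      1
2    BOS      1
3    DEN      1
Taking the min of column 'count' gives 1.

1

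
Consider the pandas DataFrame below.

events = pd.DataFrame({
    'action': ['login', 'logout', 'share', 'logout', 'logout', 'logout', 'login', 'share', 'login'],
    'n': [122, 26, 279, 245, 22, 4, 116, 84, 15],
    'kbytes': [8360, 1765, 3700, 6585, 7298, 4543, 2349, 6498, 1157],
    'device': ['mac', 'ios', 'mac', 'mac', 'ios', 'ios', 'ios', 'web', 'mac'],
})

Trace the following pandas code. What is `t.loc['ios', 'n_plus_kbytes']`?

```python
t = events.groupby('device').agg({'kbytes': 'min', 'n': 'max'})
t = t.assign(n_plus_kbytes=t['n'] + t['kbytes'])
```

1881

group by device: min(kbytes), max(n):
        kbytes    n
device             
ios       1765  116
mac       1157  279
web       6498   84
add column n_plus_kbytes = t['n'] + t['kbytes']:
        kbytes    n  n_plus_kbytes
device                            
ios       1765  116           1881
mac       1157  279           1436
web       6498   84           6582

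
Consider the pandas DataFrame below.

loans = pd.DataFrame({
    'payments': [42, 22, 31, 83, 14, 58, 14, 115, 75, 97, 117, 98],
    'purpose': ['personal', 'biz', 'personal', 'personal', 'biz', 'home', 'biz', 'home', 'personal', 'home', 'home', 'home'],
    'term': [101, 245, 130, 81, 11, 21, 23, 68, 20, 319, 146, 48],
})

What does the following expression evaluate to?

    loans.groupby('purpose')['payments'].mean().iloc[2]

57.75

group by purpose, mean of payments:
purpose
biz         16.666667
home        97.000000
personal    57.750000
Name: payments, dtype: float64
The value at position 2 is 57.75.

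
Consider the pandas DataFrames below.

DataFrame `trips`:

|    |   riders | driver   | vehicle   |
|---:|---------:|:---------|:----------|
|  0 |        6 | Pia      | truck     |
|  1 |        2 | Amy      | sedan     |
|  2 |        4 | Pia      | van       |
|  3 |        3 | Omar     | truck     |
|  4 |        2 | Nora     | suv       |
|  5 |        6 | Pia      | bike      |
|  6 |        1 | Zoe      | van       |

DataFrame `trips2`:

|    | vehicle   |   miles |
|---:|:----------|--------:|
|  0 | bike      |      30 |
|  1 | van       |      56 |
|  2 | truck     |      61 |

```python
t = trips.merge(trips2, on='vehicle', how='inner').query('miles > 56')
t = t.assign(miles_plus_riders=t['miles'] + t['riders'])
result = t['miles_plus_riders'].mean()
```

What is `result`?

merge on 'vehicle' (how='inner') → 5 rows:
   riders driver vehicle  miles
0       6    Pia   truck     61
1       4    Pia     van     56
2       3   Omar   truck     61
3       6    Pia    bike     30
4       1    Zoe     van     56
filter rows where miles > 56:
   riders driver vehicle  miles
0       6    Pia   truck     61
2       3   Omar   truck     61
add column miles_plus_riders = t['miles'] + t['riders']:
   riders driver vehicle  miles  miles_plus_riders
0       6    Pia   truck     61                 67
2       3   Omar   truck     61                 64

65.5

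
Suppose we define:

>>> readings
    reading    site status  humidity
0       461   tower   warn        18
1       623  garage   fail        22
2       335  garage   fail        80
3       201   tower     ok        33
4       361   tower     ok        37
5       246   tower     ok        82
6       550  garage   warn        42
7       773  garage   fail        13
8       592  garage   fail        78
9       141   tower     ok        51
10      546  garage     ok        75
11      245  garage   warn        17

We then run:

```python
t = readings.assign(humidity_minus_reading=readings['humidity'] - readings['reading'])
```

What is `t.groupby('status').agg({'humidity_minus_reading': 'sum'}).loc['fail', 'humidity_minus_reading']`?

add column humidity_minus_reading = readings['humidity'] - readings['reading']:
    reading    site status  humidity  humidity_minus_reading
0       461   tower   warn        18                    -443
1       623  garage   fail        22                    -601
2       335  garage   fail        80                    -255
3       201   tower     ok        33                    -168
4       361   tower     ok        37                    -324
5       246   tower     ok        82                    -164
6       550  garage   warn        42                    -508
7       773  garage   fail        13                    -760
8       592  garage   fail        78                    -514
9       141   tower     ok        51                     -90
10      546  garage     ok        75                    -471
11      245  garage   warn        17                    -228
group by status, sum of humidity_minus_reading:
        humidity_minus_reading
status                        
fail                     -2130
ok                       -1217
warn                     -1179
The value at row 'fail', column 'humidity_minus_reading' is -2130.

-2130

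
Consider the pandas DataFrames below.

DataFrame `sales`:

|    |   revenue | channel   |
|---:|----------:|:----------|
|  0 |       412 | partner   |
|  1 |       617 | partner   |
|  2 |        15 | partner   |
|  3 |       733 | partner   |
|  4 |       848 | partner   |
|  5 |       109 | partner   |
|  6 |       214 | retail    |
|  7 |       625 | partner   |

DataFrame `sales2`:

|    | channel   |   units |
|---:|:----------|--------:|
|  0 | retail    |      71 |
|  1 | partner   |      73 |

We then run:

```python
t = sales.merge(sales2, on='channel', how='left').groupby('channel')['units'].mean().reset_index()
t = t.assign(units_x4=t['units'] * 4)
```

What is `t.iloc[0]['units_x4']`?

merge on 'channel' (how='left') → 8 rows:
   revenue  channel  units
0      412  partner     73
1      617  partner     73
2       15  partner     73
3      733  partner     73
4      848  partner     73
5      109  partner     73
6      214   retail     71
7      625  partner     73
group by channel, mean of units:
channel
partner    73.0
retail     71.0
Name: units, dtype: float64
reset_index():
   channel  units
0  partner   73.0
1   retail   71.0
add column units_x4 = t['units'] * 4:
   channel  units  units_x4
0  partner   73.0     292.0
1   retail   71.0     284.0
So iloc[0]['units_x4'] = 292.0.

292.0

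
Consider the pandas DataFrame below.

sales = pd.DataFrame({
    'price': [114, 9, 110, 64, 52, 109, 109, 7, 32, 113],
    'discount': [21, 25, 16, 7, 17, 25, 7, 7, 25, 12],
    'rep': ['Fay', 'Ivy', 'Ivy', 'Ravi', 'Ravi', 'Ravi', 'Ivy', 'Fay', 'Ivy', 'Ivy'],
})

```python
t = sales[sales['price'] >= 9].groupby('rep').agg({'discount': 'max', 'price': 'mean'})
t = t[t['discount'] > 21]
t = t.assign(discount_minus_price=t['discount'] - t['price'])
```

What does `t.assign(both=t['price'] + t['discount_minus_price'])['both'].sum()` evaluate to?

filter rows where price >= 9:
   price  discount   rep
0    114        21   Fay
1      9        25   Ivy
2    110        16   Ivy
3     64         7  Ravi
4     52        17  Ravi
5    109        25  Ravi
6    109         7   Ivy
8     32        25   Ivy
9    113        12   Ivy
group by rep: max(discount), mean(price):
      discount  price
rep                  
Fay         21  114.0
Ivy         25   74.6
Ravi        25   75.0
filter rows where discount > 21:
      discount  price
rep                  
Ivy         25   74.6
Ravi        25   75.0
add column discount_minus_price = t['discount'] - t['price']:
      discount  price  discount_minus_price
rep                                        
Ivy         25   74.6                 -49.6
Ravi        25   75.0                 -50.0
add column both = t['price'] + t['discount_minus_price']:
      discount  price  discount_minus_price  both
rep                                              
Ivy         25   74.6                 -49.6  25.0
Ravi        25   75.0                 -50.0  25.0

50.0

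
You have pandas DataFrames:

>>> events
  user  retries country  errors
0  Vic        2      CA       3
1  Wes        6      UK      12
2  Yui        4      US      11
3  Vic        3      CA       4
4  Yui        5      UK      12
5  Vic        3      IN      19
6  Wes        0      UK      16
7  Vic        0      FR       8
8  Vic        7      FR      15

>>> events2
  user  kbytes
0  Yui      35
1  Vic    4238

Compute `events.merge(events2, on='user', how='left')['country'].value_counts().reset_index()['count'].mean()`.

1.8

merge on 'user' (how='left') → 9 rows:
  user  retries country  errors  kbytes
0  Vic        2      CA       3  4238.0
1  Wes        6      UK      12     NaN
2  Yui        4      US      11    35.0
3  Vic        3      CA       4  4238.0
4  Yui        5      UK      12    35.0
5  Vic        3      IN      19  4238.0
6  Wes        0      UK      16     NaN
7  Vic        0      FR       8  4238.0
8  Vic        7      FR      15  4238.0
value_counts of country:
country
UK    3
CA    2
FR    2
US    1
IN    1
Name: count, dtype: int64
reset_index():
  country  count
0      UK      3
1      CA      2
2      FR      2
3      US      1
4      IN      1
Then the mean of column 'count': 1.8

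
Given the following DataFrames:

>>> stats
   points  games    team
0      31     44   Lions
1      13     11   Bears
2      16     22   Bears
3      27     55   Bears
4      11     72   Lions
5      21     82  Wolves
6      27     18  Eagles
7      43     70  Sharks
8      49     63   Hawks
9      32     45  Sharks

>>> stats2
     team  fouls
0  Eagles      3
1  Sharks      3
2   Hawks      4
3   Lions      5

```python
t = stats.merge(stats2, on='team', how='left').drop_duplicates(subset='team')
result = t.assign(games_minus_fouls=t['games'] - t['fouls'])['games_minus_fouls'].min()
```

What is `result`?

15.0

merge on 'team' (how='left') → 10 rows:
   points  games    team  fouls
0      31     44   Lions    5.0
1      13     11   Bears    NaN
2      16     22   Bears    NaN
3      27     55   Bears    NaN
4      11     72   Lions    5.0
5      21     82  Wolves    NaN
6      27     18  Eagles    3.0
7      43     70  Sharks    3.0
8      49     63   Hawks    4.0
9      32     45  Sharks    3.0
drop duplicate team (keep=first):
   points  games    team  fouls
0      31     44   Lions    5.0
1      13     11   Bears    NaN
5      21     82  Wolves    NaN
6      27     18  Eagles    3.0
7      43     70  Sharks    3.0
8      49     63   Hawks    4.0
add column games_minus_fouls = t['games'] - t['fouls']:
   points  games    team  fouls  games_minus_fouls
0      31     44   Lions    5.0               39.0
1      13     11   Bears    NaN                NaN
5      21     82  Wolves    NaN                NaN
6      27     18  Eagles    3.0               15.0
7      43     70  Sharks    3.0               67.0
8      49     63   Hawks    4.0               59.0
The min of column 'games_minus_fouls' is 15.0.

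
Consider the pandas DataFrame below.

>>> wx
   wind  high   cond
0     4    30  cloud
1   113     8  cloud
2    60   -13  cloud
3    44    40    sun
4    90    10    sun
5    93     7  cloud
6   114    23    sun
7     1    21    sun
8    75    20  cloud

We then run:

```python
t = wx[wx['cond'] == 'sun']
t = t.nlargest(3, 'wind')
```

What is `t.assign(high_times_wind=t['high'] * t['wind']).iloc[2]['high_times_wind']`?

1760

filter rows where cond == 'sun':
   wind  high cond
3    44    40  sun
4    90    10  sun
6   114    23  sun
7     1    21  sun
take 3 rows with largest wind:
   wind  high cond
6   114    23  sun
4    90    10  sun
3    44    40  sun
add column high_times_wind = t['high'] * t['wind']:
   wind  high cond  high_times_wind
6   114    23  sun             2622
4    90    10  sun              900
3    44    40  sun             1760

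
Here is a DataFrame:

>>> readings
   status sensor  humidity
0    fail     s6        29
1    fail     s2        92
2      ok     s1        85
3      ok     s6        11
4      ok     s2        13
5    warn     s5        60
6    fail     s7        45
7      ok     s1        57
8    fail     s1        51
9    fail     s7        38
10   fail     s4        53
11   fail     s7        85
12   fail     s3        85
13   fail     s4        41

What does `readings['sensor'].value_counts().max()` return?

3

value_counts of sensor:
sensor
s1    3
s7    3
s6    2
s2    2
s4    2
s5    1
s3    1
Name: count, dtype: int64
Reading off the max of the resulting series, we get 3.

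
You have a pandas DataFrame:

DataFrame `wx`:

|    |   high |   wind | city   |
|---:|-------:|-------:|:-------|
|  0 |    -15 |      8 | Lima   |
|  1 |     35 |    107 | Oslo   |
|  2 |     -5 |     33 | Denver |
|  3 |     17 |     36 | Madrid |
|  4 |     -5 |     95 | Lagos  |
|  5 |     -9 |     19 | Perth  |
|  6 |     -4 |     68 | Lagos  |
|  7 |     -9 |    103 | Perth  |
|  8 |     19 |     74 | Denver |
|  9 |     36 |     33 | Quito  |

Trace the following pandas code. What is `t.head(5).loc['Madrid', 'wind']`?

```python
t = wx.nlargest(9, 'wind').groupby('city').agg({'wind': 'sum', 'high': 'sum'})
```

take 9 rows with largest wind:
   high  wind    city
1    35   107    Oslo
7    -9   103   Perth
4    -5    95   Lagos
8    19    74  Denver
6    -4    68   Lagos
3    17    36  Madrid
2    -5    33  Denver
9    36    33   Quito
5    -9    19   Perth
group by city: sum(wind), sum(high):
        wind  high
city              
Denver   107    14
Lagos    163    -9
Madrid    36    17
Oslo     107    35
Perth    122   -18
Quito     33    36
take first 5 rows:
        wind  high
city              
Denver   107    14
Lagos    163    -9
Madrid    36    17
Oslo     107    35
Perth    122   -18

36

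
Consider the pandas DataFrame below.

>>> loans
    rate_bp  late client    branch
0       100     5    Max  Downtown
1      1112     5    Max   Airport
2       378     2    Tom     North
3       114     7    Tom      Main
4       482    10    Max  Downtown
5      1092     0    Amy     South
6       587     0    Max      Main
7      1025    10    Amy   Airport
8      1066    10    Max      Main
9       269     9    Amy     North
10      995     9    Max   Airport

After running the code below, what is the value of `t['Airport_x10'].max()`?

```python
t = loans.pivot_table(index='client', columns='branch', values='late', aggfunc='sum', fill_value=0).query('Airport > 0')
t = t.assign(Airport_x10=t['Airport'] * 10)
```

140

pivot: rows=client, cols=branch, sum(late):
branch  Airport  Downtown  Main  North  South
client                                       
Amy          10         0     0      9      0
Max          14        15    10      0      0
Tom           0         0     7      2      0
filter rows where Airport > 0:
branch  Airport  Downtown  Main  North  South
client                                       
Amy          10         0     0      9      0
Max          14        15    10      0      0
add column Airport_x10 = t['Airport'] * 10:
branch  Airport  Downtown  Main  North  South  Airport_x10
client                                                    
Amy          10         0     0      9      0          100
Max          14        15    10      0      0          140
Taking the max of column 'Airport_x10' gives 140.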